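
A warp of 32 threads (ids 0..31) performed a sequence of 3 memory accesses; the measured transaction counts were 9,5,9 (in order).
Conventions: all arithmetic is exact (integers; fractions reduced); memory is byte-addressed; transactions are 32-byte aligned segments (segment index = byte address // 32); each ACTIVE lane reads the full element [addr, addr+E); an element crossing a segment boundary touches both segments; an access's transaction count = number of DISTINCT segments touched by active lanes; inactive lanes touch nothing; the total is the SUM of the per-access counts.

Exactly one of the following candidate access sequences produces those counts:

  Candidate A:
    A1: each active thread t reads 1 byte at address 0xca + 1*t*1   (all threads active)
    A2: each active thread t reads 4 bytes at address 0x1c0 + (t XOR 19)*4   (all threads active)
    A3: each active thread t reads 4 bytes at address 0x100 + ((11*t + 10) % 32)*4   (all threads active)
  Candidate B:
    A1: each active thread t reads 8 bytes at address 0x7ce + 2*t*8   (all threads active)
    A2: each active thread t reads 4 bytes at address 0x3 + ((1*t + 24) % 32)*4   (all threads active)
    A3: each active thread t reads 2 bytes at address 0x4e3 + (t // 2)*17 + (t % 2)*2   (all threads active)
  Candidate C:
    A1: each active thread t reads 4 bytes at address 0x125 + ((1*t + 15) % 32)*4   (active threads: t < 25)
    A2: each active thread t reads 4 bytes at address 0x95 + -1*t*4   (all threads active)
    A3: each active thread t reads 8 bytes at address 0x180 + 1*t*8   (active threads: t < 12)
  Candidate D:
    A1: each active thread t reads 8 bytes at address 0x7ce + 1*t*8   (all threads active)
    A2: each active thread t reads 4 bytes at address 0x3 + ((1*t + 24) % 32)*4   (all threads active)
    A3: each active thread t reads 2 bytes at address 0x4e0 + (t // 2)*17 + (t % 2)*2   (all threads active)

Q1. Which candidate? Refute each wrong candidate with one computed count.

A: A1 gives 2 transactions, not 9
B: A1 gives 17 transactions, not 9
C: A1 gives 5 transactions, not 9
D: all counts match (9,5,9)

Answer: D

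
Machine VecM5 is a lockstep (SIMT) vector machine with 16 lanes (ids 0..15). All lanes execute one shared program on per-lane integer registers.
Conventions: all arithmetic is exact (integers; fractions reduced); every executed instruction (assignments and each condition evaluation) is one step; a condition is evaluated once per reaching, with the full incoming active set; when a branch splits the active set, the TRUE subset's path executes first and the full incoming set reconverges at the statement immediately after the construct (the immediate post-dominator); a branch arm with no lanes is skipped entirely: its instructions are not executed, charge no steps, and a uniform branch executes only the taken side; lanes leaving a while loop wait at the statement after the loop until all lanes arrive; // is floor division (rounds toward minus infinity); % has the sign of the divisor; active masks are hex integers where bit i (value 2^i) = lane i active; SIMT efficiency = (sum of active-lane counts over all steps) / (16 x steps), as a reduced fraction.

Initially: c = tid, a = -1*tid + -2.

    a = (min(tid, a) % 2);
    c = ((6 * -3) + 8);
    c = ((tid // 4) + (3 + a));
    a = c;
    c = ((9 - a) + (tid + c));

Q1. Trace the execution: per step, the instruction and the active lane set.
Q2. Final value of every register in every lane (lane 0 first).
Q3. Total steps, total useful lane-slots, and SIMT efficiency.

step 0: a <- (min(tid, a) % 2)       0xffff
step 1: c <- ((6 * -3) + 8)          0xffff
step 2: c <- ((tid // 4) + (3 + a))  0xffff
step 3: a <- c                       0xffff
step 4: c <- ((9 - a) + (tid + c))   0xffff

Answer: 5 steps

c: 9,10,11,12,13,14,15,16,17,18,19,20,21,22,23,24
a: 3,4,3,4,4,5,4,5,5,6,5,6,6,7,6,7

steps = 5; useful = 80; efficiency = 80/80 = 1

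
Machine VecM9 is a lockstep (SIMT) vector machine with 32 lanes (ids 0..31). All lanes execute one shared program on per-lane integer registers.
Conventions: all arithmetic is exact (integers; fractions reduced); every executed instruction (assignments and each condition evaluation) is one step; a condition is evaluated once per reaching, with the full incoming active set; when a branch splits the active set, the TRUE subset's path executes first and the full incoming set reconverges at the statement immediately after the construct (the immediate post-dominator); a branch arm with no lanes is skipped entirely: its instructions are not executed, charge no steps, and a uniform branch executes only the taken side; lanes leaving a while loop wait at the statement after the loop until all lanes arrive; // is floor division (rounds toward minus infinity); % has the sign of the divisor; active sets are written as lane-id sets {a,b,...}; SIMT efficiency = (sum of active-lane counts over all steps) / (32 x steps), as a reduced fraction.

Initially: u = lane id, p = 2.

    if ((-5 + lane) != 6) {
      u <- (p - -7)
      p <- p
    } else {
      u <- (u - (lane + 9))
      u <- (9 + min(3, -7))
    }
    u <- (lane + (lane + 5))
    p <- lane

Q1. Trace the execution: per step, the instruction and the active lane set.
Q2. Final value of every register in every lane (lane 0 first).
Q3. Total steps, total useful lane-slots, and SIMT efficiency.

step 0: eval ((-5 + lane) != 6)      {0,1,2,3,4,5,6,7,8,9,10,11,12,13,14,15,16,17,18,19,20,21,22,23,24,25,26,27,28,29,30,31}
step 1: u <- (p - -7)                {0,1,2,3,4,5,6,7,8,9,10,12,13,14,15,16,17,18,19,20,21,22,23,24,25,26,27,28,29,30,31}
step 2: p <- p                       {0,1,2,3,4,5,6,7,8,9,10,12,13,14,15,16,17,18,19,20,21,22,23,24,25,26,27,28,29,30,31}
step 3: u <- (u - (lane + 9))        {11}
step 4: u <- (9 + min(3, -7))        {11}
step 5: u <- (lane + (lane + 5))     {0,1,2,3,4,5,6,7,8,9,10,11,12,13,14,15,16,17,18,19,20,21,22,23,24,25,26,27,28,29,30,31}
step 6: p <- lane                    {0,1,2,3,4,5,6,7,8,9,10,11,12,13,14,15,16,17,18,19,20,21,22,23,24,25,26,27,28,29,30,31}

Answer: 7 steps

u: 5,7,9,11,13,15,17,19,21,23,25,27,29,31,33,35,37,39,41,43,45,47,49,51,53,55,57,59,61,63,65,67
p: 0,1,2,3,4,5,6,7,8,9,10,11,12,13,14,15,16,17,18,19,20,21,22,23,24,25,26,27,28,29,30,31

steps = 7; useful = 160; efficiency = 160/224 = 5/7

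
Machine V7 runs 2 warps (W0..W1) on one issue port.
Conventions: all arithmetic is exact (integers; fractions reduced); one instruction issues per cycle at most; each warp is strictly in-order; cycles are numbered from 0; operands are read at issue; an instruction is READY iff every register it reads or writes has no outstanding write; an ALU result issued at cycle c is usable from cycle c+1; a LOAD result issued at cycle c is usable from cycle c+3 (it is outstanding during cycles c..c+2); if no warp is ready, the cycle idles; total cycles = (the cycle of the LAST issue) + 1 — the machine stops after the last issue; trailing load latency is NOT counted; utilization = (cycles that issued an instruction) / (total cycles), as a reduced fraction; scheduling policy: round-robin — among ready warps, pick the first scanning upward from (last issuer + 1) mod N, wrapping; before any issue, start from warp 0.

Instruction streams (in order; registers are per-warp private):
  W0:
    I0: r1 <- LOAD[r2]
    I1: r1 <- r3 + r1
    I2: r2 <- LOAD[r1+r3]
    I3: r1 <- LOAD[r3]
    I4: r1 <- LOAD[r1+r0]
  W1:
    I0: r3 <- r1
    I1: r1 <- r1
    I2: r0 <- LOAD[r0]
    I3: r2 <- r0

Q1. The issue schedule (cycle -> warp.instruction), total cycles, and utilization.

cycle 0: W0.I0
cycle 1: W1.I0
cycle 2: W1.I1
cycle 3: W0.I1
cycle 4: W1.I2
cycle 5: W0.I2
cycle 6: W0.I3
cycle 7: W1.I3
cycle 8: idle
cycle 9: W0.I4

Answer: 10 cycles, utilization 9/10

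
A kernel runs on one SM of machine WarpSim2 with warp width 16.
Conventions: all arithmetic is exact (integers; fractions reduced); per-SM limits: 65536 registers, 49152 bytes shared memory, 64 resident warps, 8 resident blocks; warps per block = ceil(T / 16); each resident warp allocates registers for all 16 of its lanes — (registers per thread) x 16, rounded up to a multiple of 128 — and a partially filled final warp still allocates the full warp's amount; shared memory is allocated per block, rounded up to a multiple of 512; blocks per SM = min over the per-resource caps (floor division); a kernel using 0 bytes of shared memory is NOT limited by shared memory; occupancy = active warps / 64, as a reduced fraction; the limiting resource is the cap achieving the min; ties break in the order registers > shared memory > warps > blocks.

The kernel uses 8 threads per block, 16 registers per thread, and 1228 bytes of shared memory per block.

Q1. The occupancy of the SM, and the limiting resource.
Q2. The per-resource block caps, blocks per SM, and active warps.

Answer: occupancy 1/8, limited by blocks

registers: 256 blocks
shared memory: 32 blocks
warps: 64 blocks
blocks: 8 blocks

Answer: 8 blocks, 8 active warps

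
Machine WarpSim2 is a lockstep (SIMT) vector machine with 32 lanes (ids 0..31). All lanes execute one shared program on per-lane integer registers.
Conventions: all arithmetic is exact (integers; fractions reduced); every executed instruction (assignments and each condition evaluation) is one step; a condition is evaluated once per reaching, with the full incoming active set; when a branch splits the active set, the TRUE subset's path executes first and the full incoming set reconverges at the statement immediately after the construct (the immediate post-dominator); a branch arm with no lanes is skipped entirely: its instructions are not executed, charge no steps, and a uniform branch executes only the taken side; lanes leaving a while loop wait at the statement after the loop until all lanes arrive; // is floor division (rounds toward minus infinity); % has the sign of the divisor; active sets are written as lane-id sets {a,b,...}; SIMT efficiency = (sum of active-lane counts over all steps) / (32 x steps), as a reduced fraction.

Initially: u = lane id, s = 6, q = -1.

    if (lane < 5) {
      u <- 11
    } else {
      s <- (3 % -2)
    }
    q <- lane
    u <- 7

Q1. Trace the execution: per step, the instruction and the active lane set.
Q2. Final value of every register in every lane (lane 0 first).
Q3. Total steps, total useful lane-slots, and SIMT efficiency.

step 0: eval (lane < 5)              {0,1,2,3,4,5,6,7,8,9,10,11,12,13,14,15,16,17,18,19,20,21,22,23,24,25,26,27,28,29,30,31}
step 1: u <- 11                      {0,1,2,3,4}
step 2: s <- (3 % -2)                {5,6,7,8,9,10,11,12,13,14,15,16,17,18,19,20,21,22,23,24,25,26,27,28,29,30,31}
step 3: q <- lane                    {0,1,2,3,4,5,6,7,8,9,10,11,12,13,14,15,16,17,18,19,20,21,22,23,24,25,26,27,28,29,30,31}
step 4: u <- 7                       {0,1,2,3,4,5,6,7,8,9,10,11,12,13,14,15,16,17,18,19,20,21,22,23,24,25,26,27,28,29,30,31}

Answer: 5 steps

u: 7,7,7,7,7,7,7,7,7,7,7,7,7,7,7,7,7,7,7,7,7,7,7,7,7,7,7,7,7,7,7,7
s: 6,6,6,6,6,-1,-1,-1,-1,-1,-1,-1,-1,-1,-1,-1,-1,-1,-1,-1,-1,-1,-1,-1,-1,-1,-1,-1,-1,-1,-1,-1
q: 0,1,2,3,4,5,6,7,8,9,10,11,12,13,14,15,16,17,18,19,20,21,22,23,24,25,26,27,28,29,30,31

steps = 5; useful = 128; efficiency = 128/160 = 4/5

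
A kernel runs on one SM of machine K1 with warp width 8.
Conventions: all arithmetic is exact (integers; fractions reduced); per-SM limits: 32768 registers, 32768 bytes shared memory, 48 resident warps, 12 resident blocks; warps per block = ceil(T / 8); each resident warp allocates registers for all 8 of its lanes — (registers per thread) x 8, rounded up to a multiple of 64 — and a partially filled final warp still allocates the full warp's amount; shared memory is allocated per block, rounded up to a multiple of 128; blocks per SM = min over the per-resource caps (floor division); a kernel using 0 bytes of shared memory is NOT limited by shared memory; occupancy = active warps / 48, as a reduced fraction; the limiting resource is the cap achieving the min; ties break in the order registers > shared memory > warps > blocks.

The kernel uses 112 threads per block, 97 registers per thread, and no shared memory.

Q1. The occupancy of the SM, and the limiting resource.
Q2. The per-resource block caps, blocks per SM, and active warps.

Answer: occupancy 7/12, limited by registers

registers: 2 blocks
shared memory: no limit (kernel uses none)
warps: 3 blocks
blocks: 12 blocks

Answer: 2 blocks, 28 active warps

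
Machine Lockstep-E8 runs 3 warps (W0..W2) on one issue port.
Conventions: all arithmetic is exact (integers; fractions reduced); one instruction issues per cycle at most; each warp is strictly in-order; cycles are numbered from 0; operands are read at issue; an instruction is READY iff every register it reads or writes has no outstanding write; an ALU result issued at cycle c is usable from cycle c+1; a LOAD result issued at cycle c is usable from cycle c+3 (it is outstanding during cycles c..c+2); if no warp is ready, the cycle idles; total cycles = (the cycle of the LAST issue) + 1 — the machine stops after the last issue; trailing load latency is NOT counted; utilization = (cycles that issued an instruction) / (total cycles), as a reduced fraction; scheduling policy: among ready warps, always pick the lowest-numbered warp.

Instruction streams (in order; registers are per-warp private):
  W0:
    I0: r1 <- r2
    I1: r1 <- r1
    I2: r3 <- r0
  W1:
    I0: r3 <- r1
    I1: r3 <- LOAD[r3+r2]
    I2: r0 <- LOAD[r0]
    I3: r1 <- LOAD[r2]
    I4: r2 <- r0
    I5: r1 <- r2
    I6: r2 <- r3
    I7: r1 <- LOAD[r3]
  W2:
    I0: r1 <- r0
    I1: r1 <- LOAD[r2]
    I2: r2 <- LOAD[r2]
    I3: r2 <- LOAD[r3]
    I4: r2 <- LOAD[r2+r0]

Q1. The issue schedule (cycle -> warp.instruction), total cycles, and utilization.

cycle 0: W0.I0
cycle 1: W0.I1
cycle 2: W0.I2
cycle 3: W1.I0
cycle 4: W1.I1
cycle 5: W1.I2
cycle 6: W1.I3
cycle 7: W2.I0
cycle 8: W1.I4
cycle 9: W1.I5
cycle 10: W1.I6
cycle 11: W1.I7
cycle 12: W2.I1
cycle 13: W2.I2
cycle 14: idle
cycle 15: idle
cycle 16: W2.I3
cycle 17: idle
cycle 18: idle
cycle 19: W2.I4

Answer: 20 cycles, utilization 4/5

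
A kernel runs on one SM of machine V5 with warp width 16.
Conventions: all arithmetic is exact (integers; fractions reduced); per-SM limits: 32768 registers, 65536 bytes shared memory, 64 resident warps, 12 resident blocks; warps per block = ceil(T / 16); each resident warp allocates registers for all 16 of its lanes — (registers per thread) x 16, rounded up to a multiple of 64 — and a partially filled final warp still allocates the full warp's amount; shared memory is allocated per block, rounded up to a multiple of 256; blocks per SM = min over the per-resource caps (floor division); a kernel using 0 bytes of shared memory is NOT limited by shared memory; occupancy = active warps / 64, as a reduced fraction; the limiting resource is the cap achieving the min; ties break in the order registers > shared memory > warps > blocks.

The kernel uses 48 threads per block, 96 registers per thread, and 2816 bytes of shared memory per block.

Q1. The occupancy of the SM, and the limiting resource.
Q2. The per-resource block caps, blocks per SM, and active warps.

Answer: occupancy 21/64, limited by registers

registers: 7 blocks
shared memory: 23 blocks
warps: 21 blocks
blocks: 12 blocks

Answer: 7 blocks, 21 active warps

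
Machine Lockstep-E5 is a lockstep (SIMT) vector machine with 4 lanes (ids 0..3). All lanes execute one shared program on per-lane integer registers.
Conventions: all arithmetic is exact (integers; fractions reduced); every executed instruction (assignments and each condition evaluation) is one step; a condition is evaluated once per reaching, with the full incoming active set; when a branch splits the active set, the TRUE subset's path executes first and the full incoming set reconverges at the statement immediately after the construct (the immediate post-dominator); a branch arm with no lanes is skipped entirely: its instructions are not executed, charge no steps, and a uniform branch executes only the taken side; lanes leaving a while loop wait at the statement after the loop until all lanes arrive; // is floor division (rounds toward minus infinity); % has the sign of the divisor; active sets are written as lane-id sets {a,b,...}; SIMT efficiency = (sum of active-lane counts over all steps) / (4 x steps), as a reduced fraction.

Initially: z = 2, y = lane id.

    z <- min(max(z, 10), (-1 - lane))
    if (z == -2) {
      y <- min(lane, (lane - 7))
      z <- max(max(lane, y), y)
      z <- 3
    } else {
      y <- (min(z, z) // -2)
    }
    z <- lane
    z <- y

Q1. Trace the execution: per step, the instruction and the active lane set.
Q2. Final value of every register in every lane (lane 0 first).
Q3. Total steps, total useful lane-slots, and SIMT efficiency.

step 0: z <- min(max(z, 10), (-1 - lane)) {0,1,2,3}
step 1: eval (z == -2)               {0,1,2,3}
step 2: y <- min(lane, (lane - 7))   {1}
step 3: z <- max(max(lane, y), y)    {1}
step 4: z <- 3                       {1}
step 5: y <- (min(z, z) // -2)       {0,2,3}
step 6: z <- lane                    {0,1,2,3}
step 7: z <- y                       {0,1,2,3}

Answer: 8 steps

z: 0,-6,1,2
y: 0,-6,1,2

steps = 8; useful = 22; efficiency = 22/32 = 11/16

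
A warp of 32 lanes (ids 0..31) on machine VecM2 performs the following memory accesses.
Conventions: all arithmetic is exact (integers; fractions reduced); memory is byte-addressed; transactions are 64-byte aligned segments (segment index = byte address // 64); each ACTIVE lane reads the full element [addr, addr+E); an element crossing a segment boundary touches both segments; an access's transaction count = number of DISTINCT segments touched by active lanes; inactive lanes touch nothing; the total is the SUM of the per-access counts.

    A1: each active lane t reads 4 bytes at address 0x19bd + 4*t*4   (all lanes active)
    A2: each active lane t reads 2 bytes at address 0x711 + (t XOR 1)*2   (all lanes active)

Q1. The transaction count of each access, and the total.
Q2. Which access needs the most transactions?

A1: 9 transactions
A2: 2 transactions

Answer: 9,2; total 11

Answer: A1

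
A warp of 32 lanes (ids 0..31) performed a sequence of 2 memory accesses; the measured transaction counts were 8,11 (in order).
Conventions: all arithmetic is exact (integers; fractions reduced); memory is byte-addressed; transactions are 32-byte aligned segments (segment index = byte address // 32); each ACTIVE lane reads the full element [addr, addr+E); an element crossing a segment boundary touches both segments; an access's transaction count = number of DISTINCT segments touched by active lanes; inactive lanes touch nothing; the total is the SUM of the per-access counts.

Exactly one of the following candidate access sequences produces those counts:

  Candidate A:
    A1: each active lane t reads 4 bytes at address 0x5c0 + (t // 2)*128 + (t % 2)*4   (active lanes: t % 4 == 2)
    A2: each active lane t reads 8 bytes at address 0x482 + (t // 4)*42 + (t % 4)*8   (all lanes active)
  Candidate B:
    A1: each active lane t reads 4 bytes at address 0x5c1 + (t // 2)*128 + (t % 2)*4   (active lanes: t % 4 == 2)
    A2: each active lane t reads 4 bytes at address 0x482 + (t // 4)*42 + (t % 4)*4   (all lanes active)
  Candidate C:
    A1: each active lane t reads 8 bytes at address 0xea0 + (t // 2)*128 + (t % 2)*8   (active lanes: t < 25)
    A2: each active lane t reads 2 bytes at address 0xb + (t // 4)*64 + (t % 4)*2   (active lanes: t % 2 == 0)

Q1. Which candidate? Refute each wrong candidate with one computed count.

B: A2 gives 10 transactions, not 11
C: A1 gives 13 transactions, not 8
A: all counts match (8,11)

Answer: A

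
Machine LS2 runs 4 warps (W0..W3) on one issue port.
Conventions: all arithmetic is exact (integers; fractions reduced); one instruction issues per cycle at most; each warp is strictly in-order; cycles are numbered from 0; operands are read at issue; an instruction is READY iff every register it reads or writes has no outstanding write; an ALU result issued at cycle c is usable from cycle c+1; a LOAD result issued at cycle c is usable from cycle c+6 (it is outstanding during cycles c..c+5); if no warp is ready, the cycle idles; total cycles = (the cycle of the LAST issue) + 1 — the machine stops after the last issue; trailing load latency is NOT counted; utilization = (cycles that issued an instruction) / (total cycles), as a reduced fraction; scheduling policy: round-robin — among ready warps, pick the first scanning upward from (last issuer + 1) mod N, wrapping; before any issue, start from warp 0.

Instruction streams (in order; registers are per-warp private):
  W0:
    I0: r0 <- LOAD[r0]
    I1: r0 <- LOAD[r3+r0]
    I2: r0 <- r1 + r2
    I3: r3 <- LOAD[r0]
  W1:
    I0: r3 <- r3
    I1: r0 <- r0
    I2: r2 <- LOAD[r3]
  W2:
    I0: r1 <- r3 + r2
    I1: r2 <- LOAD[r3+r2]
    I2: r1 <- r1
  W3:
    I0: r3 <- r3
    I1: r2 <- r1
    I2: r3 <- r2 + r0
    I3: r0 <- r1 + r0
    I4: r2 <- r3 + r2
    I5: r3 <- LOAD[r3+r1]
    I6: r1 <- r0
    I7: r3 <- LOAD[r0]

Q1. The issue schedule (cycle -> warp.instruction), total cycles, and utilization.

cycle 0: W0.I0
cycle 1: W1.I0
cycle 2: W2.I0
cycle 3: W3.I0
cycle 4: W1.I1
cycle 5: W2.I1
cycle 6: W3.I1
cycle 7: W0.I1
cycle 8: W1.I2
cycle 9: W2.I2
cycle 10: W3.I2
cycle 11: W3.I3
cycle 12: W3.I4
cycle 13: W0.I2
cycle 14: W3.I5
cycle 15: W0.I3
cycle 16: W3.I6
cycle 17: idle
cycle 18: idle
cycle 19: idle
cycle 20: W3.I7

Answer: 21 cycles, utilization 6/7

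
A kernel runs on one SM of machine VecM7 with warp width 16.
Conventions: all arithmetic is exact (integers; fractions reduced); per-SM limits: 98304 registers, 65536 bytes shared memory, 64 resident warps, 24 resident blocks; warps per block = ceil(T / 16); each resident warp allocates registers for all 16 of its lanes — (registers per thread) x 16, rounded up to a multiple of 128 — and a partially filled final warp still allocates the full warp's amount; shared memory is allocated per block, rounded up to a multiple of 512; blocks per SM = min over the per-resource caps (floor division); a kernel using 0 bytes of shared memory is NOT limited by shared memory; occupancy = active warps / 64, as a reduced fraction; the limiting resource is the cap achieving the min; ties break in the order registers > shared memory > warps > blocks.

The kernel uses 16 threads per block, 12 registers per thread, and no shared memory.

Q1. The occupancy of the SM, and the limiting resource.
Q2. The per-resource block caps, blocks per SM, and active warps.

Answer: occupancy 3/8, limited by blocks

registers: 384 blocks
shared memory: no limit (kernel uses none)
warps: 64 blocks
blocks: 24 blocks

Answer: 24 blocks, 24 active warps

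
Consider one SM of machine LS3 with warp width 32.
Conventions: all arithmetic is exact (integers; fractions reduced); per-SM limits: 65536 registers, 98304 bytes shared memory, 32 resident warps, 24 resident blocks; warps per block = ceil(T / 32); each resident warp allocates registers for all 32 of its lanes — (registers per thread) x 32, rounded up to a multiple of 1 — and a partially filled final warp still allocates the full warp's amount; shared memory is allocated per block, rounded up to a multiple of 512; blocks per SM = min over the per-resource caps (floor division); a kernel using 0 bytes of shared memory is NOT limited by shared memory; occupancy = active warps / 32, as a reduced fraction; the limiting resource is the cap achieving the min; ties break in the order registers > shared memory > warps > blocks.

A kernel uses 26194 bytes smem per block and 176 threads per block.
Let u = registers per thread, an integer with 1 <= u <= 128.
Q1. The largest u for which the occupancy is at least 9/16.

Answer: u = 113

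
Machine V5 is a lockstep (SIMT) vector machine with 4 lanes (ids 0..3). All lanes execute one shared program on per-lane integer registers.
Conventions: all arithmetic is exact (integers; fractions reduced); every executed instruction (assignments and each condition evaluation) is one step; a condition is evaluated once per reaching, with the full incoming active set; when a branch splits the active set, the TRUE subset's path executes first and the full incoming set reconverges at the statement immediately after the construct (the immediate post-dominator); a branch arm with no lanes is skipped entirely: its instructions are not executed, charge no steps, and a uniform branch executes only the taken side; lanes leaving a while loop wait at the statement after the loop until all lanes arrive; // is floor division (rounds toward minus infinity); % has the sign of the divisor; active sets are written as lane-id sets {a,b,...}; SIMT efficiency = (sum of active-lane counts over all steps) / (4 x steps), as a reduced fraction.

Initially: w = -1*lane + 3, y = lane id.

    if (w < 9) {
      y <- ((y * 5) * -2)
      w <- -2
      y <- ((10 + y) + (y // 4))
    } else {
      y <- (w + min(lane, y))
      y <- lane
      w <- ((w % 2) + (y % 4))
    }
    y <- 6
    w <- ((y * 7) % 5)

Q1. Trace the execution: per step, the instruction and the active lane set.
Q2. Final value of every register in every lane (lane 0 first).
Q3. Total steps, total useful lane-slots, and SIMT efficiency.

step 0: eval (w < 9)                 {0,1,2,3}
step 1: y <- ((y * 5) * -2)          {0,1,2,3}
step 2: w <- -2                      {0,1,2,3}
step 3: y <- ((10 + y) + (y // 4))   {0,1,2,3}
step 4: y <- 6                       {0,1,2,3}
step 5: w <- ((y * 7) % 5)           {0,1,2,3}

Answer: 6 steps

w: 2,2,2,2
y: 6,6,6,6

steps = 6; useful = 24; efficiency = 24/24 = 1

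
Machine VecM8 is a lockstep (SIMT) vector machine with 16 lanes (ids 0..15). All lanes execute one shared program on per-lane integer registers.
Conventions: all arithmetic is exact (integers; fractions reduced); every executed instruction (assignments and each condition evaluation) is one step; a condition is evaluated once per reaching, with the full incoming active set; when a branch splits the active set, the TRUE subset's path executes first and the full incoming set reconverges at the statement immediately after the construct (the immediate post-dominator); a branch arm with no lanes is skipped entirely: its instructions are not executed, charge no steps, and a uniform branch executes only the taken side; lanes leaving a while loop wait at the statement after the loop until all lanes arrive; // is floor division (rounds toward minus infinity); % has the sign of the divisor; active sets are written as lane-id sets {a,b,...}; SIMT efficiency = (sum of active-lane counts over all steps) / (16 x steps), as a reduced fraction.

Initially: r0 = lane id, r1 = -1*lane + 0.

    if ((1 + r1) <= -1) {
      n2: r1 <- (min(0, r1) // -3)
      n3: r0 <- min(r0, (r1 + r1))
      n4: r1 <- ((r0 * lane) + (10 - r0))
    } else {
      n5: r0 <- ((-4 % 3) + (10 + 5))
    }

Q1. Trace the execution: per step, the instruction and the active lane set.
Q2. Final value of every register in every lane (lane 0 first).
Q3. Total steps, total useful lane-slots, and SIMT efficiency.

step 0: eval ((1 + r1) <= -1)        {0,1,2,3,4,5,6,7,8,9,10,11,12,13,14,15}
step 1: r1 <- (min(0, r1) // -3)     {2,3,4,5,6,7,8,9,10,11,12,13,14,15}
step 2: r0 <- min(r0, (r1 + r1))     {2,3,4,5,6,7,8,9,10,11,12,13,14,15}
step 3: r1 <- ((r0 * lane) + (10 - r0)) {2,3,4,5,6,7,8,9,10,11,12,13,14,15}
step 4: r0 <- ((-4 % 3) + (10 + 5))  {0,1}

Answer: 5 steps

r0: 17,17,0,2,2,2,4,4,4,6,6,6,8,8,8,10
r1: 0,-1,10,14,16,18,30,34,38,58,64,70,98,106,114,150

steps = 5; useful = 60; efficiency = 60/80 = 3/4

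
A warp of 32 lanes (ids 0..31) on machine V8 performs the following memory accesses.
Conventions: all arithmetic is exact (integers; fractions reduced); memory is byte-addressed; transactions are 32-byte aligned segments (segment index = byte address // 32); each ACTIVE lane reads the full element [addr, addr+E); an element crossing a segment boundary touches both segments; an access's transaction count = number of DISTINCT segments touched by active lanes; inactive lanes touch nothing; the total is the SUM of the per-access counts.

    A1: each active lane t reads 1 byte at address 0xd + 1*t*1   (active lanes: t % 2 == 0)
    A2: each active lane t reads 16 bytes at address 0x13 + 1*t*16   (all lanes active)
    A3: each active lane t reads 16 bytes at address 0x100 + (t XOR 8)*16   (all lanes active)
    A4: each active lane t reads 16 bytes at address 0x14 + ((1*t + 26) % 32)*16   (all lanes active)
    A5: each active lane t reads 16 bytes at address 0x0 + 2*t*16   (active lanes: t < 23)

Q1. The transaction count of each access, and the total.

A1: 2 transactions
A2: 17 transactions
A3: 16 transactions
A4: 17 transactions
A5: 23 transactions

Answer: 2,17,16,17,23; total 75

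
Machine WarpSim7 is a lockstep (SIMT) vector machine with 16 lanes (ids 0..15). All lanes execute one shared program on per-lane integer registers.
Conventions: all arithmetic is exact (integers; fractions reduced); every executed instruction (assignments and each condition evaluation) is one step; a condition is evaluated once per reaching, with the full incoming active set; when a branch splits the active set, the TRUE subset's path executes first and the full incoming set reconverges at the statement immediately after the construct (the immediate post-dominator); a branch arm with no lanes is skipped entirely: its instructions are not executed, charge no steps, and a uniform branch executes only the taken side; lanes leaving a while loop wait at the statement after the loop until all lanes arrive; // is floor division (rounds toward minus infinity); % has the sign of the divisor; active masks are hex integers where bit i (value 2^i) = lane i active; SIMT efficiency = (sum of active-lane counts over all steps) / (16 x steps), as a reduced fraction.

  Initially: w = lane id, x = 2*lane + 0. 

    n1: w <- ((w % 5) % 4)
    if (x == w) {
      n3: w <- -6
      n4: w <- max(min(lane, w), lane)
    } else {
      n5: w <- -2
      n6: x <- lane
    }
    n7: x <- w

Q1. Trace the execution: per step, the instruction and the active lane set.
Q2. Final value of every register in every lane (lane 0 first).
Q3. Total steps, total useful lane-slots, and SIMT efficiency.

step 0: w <- ((w % 5) % 4)           0xffff
step 1: eval (x == w)                0xffff
step 2: w <- -6                      0x0001
step 3: w <- max(min(lane, w), lane) 0x0001
step 4: w <- -2                      0xfffe
step 5: x <- lane                    0xfffe
step 6: x <- w                       0xffff

Answer: 7 steps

w: 0,-2,-2,-2,-2,-2,-2,-2,-2,-2,-2,-2,-2,-2,-2,-2
x: 0,-2,-2,-2,-2,-2,-2,-2,-2,-2,-2,-2,-2,-2,-2,-2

steps = 7; useful = 80; efficiency = 80/112 = 5/7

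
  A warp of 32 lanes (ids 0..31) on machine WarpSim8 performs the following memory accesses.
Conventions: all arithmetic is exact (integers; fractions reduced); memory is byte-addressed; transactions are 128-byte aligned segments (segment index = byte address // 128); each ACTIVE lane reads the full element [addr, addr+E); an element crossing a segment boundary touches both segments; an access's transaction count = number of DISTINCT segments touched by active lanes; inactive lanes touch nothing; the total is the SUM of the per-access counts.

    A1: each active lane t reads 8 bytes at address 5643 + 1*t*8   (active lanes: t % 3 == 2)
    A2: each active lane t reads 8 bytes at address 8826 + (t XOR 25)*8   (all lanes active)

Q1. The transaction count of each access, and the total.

A1: 2 transactions
A2: 3 transactions

Answer: 2,3; total 5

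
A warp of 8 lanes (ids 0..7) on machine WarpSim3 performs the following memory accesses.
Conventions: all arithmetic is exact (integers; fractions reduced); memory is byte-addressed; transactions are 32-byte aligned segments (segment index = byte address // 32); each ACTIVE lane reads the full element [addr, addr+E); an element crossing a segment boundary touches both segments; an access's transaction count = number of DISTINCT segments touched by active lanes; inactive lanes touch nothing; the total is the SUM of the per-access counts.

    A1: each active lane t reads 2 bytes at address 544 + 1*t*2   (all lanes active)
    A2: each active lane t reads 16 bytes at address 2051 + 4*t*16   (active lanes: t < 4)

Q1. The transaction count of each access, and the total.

A1: 1 transaction
A2: 4 transactions

Answer: 1,4; total 5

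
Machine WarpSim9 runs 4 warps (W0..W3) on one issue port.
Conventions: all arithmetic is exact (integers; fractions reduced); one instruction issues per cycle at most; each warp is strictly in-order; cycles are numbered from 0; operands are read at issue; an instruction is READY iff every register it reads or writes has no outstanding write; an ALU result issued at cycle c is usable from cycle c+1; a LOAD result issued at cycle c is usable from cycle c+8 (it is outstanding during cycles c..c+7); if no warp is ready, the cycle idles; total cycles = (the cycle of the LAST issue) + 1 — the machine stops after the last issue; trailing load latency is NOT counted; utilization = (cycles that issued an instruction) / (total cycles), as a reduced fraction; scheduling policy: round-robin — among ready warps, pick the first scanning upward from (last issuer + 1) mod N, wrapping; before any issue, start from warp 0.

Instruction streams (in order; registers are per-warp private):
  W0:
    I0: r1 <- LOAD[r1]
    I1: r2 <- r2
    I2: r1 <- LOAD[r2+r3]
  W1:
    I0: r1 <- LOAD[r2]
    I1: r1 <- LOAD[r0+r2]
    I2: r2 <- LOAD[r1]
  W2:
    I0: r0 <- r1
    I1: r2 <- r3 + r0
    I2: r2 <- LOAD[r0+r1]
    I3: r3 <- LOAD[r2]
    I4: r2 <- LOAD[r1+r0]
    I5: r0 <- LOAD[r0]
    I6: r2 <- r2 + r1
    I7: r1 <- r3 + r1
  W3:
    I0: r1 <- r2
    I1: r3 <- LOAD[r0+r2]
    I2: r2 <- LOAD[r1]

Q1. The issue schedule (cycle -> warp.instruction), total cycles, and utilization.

cycle 0: W0.I0
cycle 1: W1.I0
cycle 2: W2.I0
cycle 3: W3.I0
cycle 4: W0.I1
cycle 5: W2.I1
cycle 6: W3.I1
cycle 7: W2.I2
cycle 8: W3.I2
cycle 9: W0.I2
cycle 10: W1.I1
cycle 11: idle
cycle 12: idle
cycle 13: idle
cycle 14: idle
cycle 15: W2.I3
cycle 16: W2.I4
cycle 17: W2.I5
cycle 18: W1.I2
cycle 19: idle
cycle 20: idle
cycle 21: idle
cycle 22: idle
cycle 23: idle
cycle 24: W2.I6
cycle 25: W2.I7

Answer: 26 cycles, utilization 17/26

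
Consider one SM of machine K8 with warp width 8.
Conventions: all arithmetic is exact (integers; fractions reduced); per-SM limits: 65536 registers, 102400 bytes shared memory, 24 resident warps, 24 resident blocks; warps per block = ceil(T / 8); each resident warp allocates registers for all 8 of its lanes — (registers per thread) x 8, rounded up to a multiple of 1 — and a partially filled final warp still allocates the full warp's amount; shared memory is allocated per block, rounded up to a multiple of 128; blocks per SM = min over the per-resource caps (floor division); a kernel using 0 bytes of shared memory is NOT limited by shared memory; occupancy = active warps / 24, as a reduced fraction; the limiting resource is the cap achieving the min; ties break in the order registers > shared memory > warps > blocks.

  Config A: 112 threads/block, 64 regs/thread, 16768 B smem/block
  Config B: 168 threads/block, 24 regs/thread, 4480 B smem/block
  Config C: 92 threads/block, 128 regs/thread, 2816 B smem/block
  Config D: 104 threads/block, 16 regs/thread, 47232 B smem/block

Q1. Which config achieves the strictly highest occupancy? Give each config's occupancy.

occupancies: A 7/12, B 7/8, C 1, D 13/24

Answer: C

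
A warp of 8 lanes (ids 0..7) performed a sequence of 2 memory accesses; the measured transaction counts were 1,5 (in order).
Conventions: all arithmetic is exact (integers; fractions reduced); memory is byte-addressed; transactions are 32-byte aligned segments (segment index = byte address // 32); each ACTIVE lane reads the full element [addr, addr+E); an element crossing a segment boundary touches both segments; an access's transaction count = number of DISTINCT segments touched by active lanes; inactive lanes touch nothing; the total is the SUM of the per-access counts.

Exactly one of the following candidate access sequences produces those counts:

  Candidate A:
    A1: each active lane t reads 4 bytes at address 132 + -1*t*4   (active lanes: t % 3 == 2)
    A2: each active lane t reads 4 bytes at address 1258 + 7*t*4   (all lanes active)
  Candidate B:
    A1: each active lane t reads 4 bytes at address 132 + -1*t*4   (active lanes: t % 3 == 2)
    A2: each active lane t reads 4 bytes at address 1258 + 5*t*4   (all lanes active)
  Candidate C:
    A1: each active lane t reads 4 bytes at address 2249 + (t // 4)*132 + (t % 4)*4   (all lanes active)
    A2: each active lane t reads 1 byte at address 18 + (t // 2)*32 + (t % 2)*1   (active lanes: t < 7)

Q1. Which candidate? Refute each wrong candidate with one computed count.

A: A2 gives 7 transactions, not 5
C: A1 gives 2 transactions, not 1
B: all counts match (1,5)

Answer: B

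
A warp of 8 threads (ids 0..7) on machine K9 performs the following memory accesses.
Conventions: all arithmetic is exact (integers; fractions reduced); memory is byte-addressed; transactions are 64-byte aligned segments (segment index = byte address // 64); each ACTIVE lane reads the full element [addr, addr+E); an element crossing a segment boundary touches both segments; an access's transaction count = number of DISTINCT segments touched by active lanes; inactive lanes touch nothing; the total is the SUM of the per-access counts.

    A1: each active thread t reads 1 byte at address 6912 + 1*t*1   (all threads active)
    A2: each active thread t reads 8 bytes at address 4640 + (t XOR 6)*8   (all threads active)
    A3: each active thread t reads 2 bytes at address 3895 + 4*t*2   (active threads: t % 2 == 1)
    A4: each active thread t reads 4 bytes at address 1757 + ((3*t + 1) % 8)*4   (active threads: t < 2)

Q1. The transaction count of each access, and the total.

A1: 1 transaction
A2: 2 transactions
A3: 2 transactions
A4: 1 transaction

Answer: 1,2,2,1; total 6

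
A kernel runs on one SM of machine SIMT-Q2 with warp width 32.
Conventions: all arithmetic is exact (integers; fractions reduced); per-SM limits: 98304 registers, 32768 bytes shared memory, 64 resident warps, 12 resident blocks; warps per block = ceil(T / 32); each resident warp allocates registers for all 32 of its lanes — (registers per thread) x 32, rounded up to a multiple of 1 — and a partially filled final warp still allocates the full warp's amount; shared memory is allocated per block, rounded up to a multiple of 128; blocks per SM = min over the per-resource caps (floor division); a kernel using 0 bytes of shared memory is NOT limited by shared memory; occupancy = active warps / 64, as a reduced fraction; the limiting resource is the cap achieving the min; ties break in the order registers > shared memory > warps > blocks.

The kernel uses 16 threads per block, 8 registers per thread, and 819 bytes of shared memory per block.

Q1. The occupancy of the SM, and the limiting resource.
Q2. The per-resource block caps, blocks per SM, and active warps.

Answer: occupancy 3/16, limited by blocks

registers: 384 blocks
shared memory: 36 blocks
warps: 64 blocks
blocks: 12 blocks

Answer: 12 blocks, 12 active warps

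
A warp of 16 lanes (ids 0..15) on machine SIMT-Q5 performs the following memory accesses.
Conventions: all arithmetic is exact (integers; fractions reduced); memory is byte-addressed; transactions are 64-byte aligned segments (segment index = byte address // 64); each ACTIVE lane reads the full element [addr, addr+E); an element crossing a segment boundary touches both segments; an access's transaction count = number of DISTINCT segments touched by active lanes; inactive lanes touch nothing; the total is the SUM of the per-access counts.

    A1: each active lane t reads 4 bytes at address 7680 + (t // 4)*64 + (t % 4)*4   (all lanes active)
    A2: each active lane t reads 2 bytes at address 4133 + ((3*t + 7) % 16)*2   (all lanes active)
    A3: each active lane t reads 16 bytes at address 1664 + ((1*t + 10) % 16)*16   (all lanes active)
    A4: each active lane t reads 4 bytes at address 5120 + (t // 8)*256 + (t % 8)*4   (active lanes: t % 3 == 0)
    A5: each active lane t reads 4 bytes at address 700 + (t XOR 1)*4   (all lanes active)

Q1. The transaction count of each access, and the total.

A1: 4 transactions
A2: 2 transactions
A3: 4 transactions
A4: 2 transactions
A5: 2 transactions

Answer: 4,2,4,2,2; total 14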